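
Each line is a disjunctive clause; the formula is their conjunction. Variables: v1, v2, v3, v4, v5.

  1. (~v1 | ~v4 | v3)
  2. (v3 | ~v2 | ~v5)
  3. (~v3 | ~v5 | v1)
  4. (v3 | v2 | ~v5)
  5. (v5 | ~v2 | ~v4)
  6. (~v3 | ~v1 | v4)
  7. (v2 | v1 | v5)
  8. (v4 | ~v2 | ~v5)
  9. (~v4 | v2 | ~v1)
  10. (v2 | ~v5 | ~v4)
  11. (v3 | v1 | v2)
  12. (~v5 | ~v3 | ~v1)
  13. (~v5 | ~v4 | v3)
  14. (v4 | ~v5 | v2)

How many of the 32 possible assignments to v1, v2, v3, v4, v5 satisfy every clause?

4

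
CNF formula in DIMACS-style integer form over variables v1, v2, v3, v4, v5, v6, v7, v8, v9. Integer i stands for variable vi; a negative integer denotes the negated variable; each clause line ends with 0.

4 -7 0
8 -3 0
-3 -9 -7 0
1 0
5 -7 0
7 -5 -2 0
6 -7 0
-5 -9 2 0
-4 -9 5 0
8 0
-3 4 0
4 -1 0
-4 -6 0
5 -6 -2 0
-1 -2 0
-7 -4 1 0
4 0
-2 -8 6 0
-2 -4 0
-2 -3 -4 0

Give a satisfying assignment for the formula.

v1 = True, v2 = False, v3 = True, v4 = True, v5 = True, v6 = False, v7 = False, v8 = True, v9 = False

Unit propagation: (v1) forces v1 = True.
The clause (v8) is unit: v8 must be True.
Unit propagation: (v4) forces v4 = True.
Unit propagation: (¬v6) forces v6 = False.
The clause (¬v7) is unit: v7 must be False.
(¬v2) is a unit clause, so v2 = False.
v9 occurs only negated in the remaining clauses — set v9 = False.
v3, v5 are now unconstrained; take v3 = True, v5 = True.
Check each clause:
  1. (v4 ∨ ¬v7) — ¬v7 is true.
  2. (¬v3 ∨ v8) — v8 is true.
  3. (¬v7 ∨ ¬v3 ∨ ¬v9) — ¬v7 is true.
  4. (v1) — v1 is true.
  5. (v5 ∨ ¬v7) — ¬v7 is true.
  6. (¬v5 ∨ v7 ∨ ¬v2) — ¬v2 is true.
  7. (v6 ∨ ¬v7) — ¬v7 is true.
  8. (¬v9 ∨ ¬v5 ∨ v2) — ¬v9 is true.
  9. (v5 ∨ ¬v4 ∨ ¬v9) — v5 is true.
  10. (v8) — v8 is true.
  11. (v4 ∨ ¬v3) — v4 is true.
  12. (¬v1 ∨ v4) — v4 is true.
  13. (¬v6 ∨ ¬v4) — ¬v6 is true.
  14. (v5 ∨ ¬v6 ∨ ¬v2) — ¬v6 is true.
  15. (¬v1 ∨ ¬v2) — ¬v2 is true.
  16. (v1 ∨ ¬v4 ∨ ¬v7) — v1 is true.
  17. (v4) — v4 is true.
  18. (¬v2 ∨ ¬v8 ∨ v6) — ¬v2 is true.
  19. (¬v4 ∨ ¬v2) — ¬v2 is true.
  20. (¬v2 ∨ ¬v3 ∨ ¬v4) — ¬v2 is true.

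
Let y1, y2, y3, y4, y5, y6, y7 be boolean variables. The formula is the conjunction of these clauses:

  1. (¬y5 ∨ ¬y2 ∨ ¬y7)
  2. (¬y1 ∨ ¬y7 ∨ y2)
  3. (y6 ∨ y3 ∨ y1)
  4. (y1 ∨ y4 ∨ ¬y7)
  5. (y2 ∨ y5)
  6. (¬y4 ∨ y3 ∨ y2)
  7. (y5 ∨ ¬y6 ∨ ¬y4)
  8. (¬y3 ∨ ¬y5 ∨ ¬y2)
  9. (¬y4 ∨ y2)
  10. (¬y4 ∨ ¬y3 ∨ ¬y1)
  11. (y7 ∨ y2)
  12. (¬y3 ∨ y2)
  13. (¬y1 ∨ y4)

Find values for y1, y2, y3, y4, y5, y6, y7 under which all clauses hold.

y1 = False, y2 = True, y3 = True, y4 = True, y5 = False, y6 = False, y7 = True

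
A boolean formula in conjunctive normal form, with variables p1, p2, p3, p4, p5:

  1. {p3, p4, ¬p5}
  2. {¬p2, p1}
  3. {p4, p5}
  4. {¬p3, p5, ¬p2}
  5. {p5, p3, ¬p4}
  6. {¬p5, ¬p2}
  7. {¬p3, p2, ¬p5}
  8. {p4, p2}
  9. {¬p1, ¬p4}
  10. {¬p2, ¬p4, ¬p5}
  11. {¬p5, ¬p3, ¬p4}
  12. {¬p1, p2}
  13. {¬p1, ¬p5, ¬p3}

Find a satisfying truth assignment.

p1 = F, p2 = F, p3 = T, p4 = T, p5 = F

Check each clause:
  1. {p4, p3, ¬p5} — p3 is true.
  2. {p1, ¬p2} — ¬p2 is true.
  3. {p4, p5} — p4 is true.
  4. {¬p3, p5, ¬p2} — ¬p2 is true.
  5. {¬p4, p5, p3} — p3 is true.
  6. {¬p5, ¬p2} — ¬p5 is true.
  7. {¬p5, ¬p3, p2} — ¬p5 is true.
  8. {p2, p4} — p4 is true.
  9. {¬p1, ¬p4} — ¬p1 is true.
  10. {¬p2, ¬p5, ¬p4} — ¬p5 is true.
  11. {¬p5, ¬p3, ¬p4} — ¬p5 is true.
  12. {¬p1, p2} — ¬p1 is true.
  13. {¬p3, ¬p1, ¬p5} — ¬p5 is true.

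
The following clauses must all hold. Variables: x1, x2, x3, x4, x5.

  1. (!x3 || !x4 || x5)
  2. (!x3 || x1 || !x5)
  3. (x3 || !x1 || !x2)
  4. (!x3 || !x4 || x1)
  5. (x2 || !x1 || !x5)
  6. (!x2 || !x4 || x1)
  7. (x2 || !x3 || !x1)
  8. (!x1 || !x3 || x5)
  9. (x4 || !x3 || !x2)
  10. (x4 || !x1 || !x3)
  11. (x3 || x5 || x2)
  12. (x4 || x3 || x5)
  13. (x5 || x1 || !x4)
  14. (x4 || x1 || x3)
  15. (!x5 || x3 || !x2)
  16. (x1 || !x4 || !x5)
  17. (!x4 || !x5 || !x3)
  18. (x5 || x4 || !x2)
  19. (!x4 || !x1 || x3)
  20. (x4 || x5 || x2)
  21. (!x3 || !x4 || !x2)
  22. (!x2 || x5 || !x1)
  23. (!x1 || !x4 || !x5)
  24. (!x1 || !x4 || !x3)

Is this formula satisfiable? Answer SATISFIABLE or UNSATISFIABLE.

x3 = True:
  x4 = True:
    propagation gives x5=True; an empty clause results — contradiction.
  x4 = False:
    propagation gives x2=False, x1=False, x5=False; an empty clause results — contradiction.
x3 = False:
  x5 = True:
    propagation gives x2=False, x1=False, x4=True; an empty clause results — contradiction.
  x5 = False:
    propagation gives x2=True, x1=False, x4=False; an empty clause results — contradiction.
Every branch closes, so no satisfying assignment exists.

UNSATISFIABLE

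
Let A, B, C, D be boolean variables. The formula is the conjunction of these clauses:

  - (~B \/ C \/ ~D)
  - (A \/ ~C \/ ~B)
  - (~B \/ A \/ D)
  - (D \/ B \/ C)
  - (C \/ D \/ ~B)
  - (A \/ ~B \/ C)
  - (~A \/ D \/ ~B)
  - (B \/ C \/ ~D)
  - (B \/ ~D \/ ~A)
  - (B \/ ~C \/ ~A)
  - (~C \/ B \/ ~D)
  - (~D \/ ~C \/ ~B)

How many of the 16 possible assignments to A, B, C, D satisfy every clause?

1

The models are:
  A=0 B=0 C=1 D=0
Count: 1.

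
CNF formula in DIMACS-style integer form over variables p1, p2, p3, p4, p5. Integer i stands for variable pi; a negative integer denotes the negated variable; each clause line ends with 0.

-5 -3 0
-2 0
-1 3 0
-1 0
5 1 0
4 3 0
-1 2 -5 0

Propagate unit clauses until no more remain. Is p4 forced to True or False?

(NOT p2) stands alone — p2 = False.
(NOT p1) is a unit clause: p1 = False.
In (p5 OR p1), p1 is now false; p5 must hold, so p5 = True.
In (NOT p3 OR NOT p5), NOT p5 is now false; NOT p3 must hold, so p3 = False.
(p4 OR p3): since p3 = False, the clause reduces to (p4). p4 = True.

True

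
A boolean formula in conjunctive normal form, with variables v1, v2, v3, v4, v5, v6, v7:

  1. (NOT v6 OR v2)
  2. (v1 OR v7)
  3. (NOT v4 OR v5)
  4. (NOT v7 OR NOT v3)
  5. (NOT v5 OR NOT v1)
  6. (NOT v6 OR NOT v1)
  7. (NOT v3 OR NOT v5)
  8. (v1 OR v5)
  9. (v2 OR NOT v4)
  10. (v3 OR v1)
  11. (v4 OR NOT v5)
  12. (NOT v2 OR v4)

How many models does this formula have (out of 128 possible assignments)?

Satisfying assignments:
  v1=1 v2=0 v3=0 v4=0 v5=0 v6=0 v7=0
  v1=1 v2=0 v3=0 v4=0 v5=0 v6=0 v7=1
  v1=1 v2=0 v3=1 v4=0 v5=0 v6=0 v7=0
Count: 3.

3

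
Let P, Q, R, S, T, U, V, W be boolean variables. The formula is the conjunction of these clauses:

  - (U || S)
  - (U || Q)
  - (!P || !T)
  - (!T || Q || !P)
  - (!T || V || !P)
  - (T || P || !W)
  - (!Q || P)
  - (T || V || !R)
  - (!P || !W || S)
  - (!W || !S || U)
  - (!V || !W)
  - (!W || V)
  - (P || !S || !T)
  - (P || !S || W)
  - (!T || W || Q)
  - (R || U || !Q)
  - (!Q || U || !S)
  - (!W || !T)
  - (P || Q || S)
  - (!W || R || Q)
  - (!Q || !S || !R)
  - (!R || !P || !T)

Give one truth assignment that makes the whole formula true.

P=1, Q=0, R=0, S=0, T=0, U=1, V=0, W=0

U occurs only positively in the remaining clauses — set U = True.
Set P = True and propagate.
  then T is forced to False.
For the remaining variables, Q = False, R = False, S = False, V = False, W = False works.
Every clause has at least one true literal under this assignment.
Check each clause:
  1. (S || U) — U is true.
  2. (U || Q) — U is true.
  3. (!T || !P) — !T is true.
  4. (!P || Q || !T) — !T is true.
  5. (!P || V || !T) — !T is true.
  6. (P || T || !W) — !W is true.
  7. (P || !Q) — P is true.
  8. (T || !R || V) — !R is true.
  9. (S || !P || !W) — !W is true.
  10. (U || !S || !W) — !W is true.
  11. (!W || !V) — !W is true.
  12. (!W || V) — !W is true.
  13. (!T || !S || P) — P is true.
  14. (P || !S || W) — P is true.
  15. (!T || Q || W) — !T is true.
  16. (!Q || R || U) — !Q is true.
  17. (!S || !Q || U) — !S is true.
  18. (!W || !T) — !W is true.
  19. (Q || S || P) — P is true.
  20. (!W || R || Q) — !W is true.
  21. (!S || !R || !Q) — !S is true.
  22. (!T || !R || !P) — !T is true.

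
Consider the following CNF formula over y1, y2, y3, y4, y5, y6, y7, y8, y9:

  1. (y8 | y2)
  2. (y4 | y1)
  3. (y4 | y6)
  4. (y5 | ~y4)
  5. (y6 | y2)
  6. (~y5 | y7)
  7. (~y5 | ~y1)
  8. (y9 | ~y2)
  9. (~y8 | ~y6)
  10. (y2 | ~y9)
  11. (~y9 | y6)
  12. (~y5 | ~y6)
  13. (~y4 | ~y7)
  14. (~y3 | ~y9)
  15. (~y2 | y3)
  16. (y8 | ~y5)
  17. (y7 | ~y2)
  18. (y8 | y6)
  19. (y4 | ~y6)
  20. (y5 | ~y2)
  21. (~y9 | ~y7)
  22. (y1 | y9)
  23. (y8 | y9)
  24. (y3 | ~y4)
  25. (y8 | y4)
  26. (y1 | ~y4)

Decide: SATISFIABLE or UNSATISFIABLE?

UNSATISFIABLE

y4 = True:
  propagation gives y5=True, y7=True; an empty clause results — contradiction.
y4 = False:
  propagation gives y1=True, y6=True; an empty clause results — contradiction.
Every branch closes, so no satisfying assignment exists.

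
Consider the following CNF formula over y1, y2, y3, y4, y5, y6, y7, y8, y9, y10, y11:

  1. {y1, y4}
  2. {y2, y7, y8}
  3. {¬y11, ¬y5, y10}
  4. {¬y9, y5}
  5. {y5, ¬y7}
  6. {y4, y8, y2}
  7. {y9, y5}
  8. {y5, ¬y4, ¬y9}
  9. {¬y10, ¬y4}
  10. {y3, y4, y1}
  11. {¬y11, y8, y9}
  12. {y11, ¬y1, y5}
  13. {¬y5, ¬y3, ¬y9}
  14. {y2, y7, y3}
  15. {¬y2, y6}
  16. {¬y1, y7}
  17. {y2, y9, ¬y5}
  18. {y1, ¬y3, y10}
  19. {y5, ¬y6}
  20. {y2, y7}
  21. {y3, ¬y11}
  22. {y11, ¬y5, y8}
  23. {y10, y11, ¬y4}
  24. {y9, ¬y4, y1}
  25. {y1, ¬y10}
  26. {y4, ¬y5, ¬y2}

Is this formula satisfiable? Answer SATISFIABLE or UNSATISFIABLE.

y8 occurs only positively in the remaining clauses — set y8 = True.
Try y1 = True.
  then y7 is forced to True.
  then y5 is forced to True.
The remaining clauses are satisfied by y2 = False, y3 = False, y4 = False, y6 = True, y9 = True, y10 = False, y11 = False.
Every clause has at least one true literal under this assignment.
So y1=T, y2=F, y3=F, y4=F, y5=T, y6=T, y7=T, y8=T, y9=T, y10=F, y11=F is a satisfying assignment.

SATISFIABLE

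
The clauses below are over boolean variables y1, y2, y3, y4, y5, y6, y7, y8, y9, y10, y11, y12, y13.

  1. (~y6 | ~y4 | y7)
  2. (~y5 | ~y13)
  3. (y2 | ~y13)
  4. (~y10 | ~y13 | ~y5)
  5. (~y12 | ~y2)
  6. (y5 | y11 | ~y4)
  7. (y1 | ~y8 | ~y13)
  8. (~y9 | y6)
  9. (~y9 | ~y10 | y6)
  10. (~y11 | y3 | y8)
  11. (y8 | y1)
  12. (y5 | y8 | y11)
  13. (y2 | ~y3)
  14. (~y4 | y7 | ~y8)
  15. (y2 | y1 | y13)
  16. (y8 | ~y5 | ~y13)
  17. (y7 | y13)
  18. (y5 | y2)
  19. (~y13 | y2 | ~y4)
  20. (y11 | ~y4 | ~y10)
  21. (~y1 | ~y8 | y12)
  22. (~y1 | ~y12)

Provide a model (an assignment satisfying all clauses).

y1 = False, y2 = True, y3 = False, y4 = True, y5 = True, y6 = False, y7 = True, y8 = True, y9 = False, y10 = True, y11 = True, y12 = False, y13 = False

y7 occurs only positively in the remaining clauses — set y7 = True.
y9 occurs only negated in the remaining clauses — set y9 = False.
Set y1 = False and propagate.
  then y8 is forced to True.
  then y13 is forced to False.
  then y2 is forced to True.
  then y12 is forced to False.
Try y4 = True.
For the remaining variables, y3 = False, y5 = True, y6 = False, y10 = True, y11 = True works.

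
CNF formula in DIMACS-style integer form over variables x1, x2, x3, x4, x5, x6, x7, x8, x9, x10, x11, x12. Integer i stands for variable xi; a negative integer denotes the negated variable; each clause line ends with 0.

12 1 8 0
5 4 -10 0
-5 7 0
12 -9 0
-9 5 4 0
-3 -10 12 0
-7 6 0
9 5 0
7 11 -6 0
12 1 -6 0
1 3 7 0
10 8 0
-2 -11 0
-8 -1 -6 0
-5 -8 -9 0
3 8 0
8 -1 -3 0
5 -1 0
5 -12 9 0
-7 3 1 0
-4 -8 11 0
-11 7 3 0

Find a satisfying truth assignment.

x1=0  x2=0  x3=1  x4=1  x5=0  x6=0  x7=0  x8=0  x9=1  x10=1  x11=1  x12=1

Check each clause:
  1. (x12 \/ x8 \/ x1) — x12 is true.
  2. (x5 \/ x4 \/ ~x10) — x4 is true.
  3. (x7 \/ ~x5) — ~x5 is true.
  4. (x12 \/ ~x9) — x12 is true.
  5. (x5 \/ ~x9 \/ x4) — x4 is true.
  6. (~x10 \/ ~x3 \/ x12) — x12 is true.
  7. (~x7 \/ x6) — ~x7 is true.
  8. (x5 \/ x9) — x9 is true.
  9. (x11 \/ ~x6 \/ x7) — ~x6 is true.
  10. (x12 \/ x1 \/ ~x6) — ~x6 is true.
  11. (x7 \/ x1 \/ x3) — x3 is true.
  12. (x8 \/ x10) — x10 is true.
  13. (~x11 \/ ~x2) — ~x2 is true.
  14. (~x1 \/ ~x6 \/ ~x8) — ~x8 is true.
  15. (~x9 \/ ~x8 \/ ~x5) — ~x8 is true.
  16. (x8 \/ x3) — x3 is true.
  17. (x8 \/ ~x1 \/ ~x3) — ~x1 is true.
  18. (~x1 \/ x5) — ~x1 is true.
  19. (x5 \/ ~x12 \/ x9) — x9 is true.
  20. (x3 \/ x1 \/ ~x7) — ~x7 is true.
  21. (~x8 \/ x11 \/ ~x4) — ~x8 is true.
  22. (x3 \/ ~x11 \/ x7) — x3 is true.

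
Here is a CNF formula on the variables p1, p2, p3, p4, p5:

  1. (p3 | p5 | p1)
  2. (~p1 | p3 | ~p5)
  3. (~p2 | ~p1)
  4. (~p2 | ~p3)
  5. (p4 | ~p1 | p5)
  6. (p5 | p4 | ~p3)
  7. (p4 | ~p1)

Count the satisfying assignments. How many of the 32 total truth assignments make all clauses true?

10

Case analysis on p1 and p3:
  p1=T, p3=T: remaining (p2,p4,p5) ∈ {(F,T,F); (F,T,T)} — 2.
  p1=T, p3=F: remaining (p2,p4,p5) ∈ {(F,T,F)} — 1.
  p1=F, p3=T: remaining (p2,p4,p5) ∈ {(F,F,T); (F,T,F); (F,T,T)} — 3.
  p1=F, p3=F: remaining (p2,p4,p5) ∈ {(F,F,T); (F,T,T); (T,F,T); (T,T,T)} — 4.
Total: 2 + 1 + 3 + 4 = 10.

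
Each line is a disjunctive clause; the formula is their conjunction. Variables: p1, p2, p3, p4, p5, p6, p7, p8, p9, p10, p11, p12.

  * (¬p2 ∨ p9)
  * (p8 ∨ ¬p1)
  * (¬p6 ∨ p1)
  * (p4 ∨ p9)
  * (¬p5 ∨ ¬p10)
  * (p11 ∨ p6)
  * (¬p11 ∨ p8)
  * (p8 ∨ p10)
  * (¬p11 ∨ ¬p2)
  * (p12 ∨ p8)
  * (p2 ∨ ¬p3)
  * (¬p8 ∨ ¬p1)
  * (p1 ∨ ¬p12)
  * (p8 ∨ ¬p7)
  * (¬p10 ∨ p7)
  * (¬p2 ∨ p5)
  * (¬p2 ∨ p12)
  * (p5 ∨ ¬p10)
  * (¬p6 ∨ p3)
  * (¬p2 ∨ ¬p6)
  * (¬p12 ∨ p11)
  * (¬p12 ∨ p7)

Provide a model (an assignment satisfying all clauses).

p1=0, p2=0, p3=0, p4=1, p5=1, p6=0, p7=0, p8=1, p9=1, p10=0, p11=1, p12=0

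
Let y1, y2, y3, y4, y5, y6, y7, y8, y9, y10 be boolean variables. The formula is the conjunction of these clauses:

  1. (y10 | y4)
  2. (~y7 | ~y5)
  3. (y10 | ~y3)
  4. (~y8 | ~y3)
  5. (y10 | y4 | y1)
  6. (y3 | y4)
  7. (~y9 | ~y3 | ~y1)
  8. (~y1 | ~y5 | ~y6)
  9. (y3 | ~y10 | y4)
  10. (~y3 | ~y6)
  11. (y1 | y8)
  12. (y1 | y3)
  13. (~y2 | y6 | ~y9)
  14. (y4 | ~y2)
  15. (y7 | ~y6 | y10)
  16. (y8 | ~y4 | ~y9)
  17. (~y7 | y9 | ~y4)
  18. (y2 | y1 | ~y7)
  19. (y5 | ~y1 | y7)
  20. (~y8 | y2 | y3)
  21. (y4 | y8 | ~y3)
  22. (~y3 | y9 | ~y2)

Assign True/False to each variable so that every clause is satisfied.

y1=True, y2=True, y3=False, y4=True, y5=True, y6=False, y7=False, y8=True, y9=False, y10=True

Check each clause:
  1. (y10 | y4) — y10 is true.
  2. (~y5 | ~y7) — ~y7 is true.
  3. (y10 | ~y3) — y10 is true.
  4. (~y3 | ~y8) — ~y3 is true.
  5. (y1 | y4 | y10) — y1 is true.
  6. (y4 | y3) — y4 is true.
  7. (~y9 | ~y1 | ~y3) — ~y3 is true.
  8. (~y5 | ~y1 | ~y6) — ~y6 is true.
  9. (y3 | y4 | ~y10) — y4 is true.
  10. (~y6 | ~y3) — ~y6 is true.
  11. (y1 | y8) — y8 is true.
  12. (y3 | y1) — y1 is true.
  13. (~y2 | y6 | ~y9) — ~y9 is true.
  14. (y4 | ~y2) — y4 is true.
  15. (y10 | ~y6 | y7) — y10 is true.
  16. (~y4 | y8 | ~y9) — y8 is true.
  17. (~y7 | y9 | ~y4) — ~y7 is true.
  18. (y2 | ~y7 | y1) — y1 is true.
  19. (~y1 | y7 | y5) — y5 is true.
  20. (~y8 | y3 | y2) — y2 is true.
  21. (y4 | ~y3 | y8) — y8 is true.
  22. (~y2 | y9 | ~y3) — ~y3 is true.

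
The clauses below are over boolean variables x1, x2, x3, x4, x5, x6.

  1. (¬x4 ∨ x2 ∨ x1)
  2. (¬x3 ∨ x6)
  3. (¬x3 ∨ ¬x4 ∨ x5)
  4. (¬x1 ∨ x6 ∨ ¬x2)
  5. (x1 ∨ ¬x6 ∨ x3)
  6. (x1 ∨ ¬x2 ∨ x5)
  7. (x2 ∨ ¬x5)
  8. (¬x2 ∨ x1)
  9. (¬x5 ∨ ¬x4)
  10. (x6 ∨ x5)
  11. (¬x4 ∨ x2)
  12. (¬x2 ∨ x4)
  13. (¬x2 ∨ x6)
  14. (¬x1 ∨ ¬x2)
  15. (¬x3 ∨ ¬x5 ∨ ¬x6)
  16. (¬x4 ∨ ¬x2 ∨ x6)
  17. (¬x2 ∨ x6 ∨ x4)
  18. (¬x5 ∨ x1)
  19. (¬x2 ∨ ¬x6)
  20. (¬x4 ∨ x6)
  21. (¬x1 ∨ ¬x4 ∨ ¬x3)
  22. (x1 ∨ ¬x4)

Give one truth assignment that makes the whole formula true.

x1=True, x2=False, x3=True, x4=False, x5=False, x6=True

Check each clause:
  1. (x1 ∨ x2 ∨ ¬x4) — x1 is true.
  2. (¬x3 ∨ x6) — x6 is true.
  3. (¬x3 ∨ x5 ∨ ¬x4) — ¬x4 is true.
  4. (x6 ∨ ¬x1 ∨ ¬x2) — ¬x2 is true.
  5. (x1 ∨ x3 ∨ ¬x6) — x1 is true.
  6. (¬x2 ∨ x1 ∨ x5) — x1 is true.
  7. (¬x5 ∨ x2) — ¬x5 is true.
  8. (¬x2 ∨ x1) — x1 is true.
  9. (¬x5 ∨ ¬x4) — ¬x5 is true.
  10. (x5 ∨ x6) — x6 is true.
  11. (x2 ∨ ¬x4) — ¬x4 is true.
  12. (¬x2 ∨ x4) — ¬x2 is true.
  13. (x6 ∨ ¬x2) — ¬x2 is true.
  14. (¬x2 ∨ ¬x1) — ¬x2 is true.
  15. (¬x5 ∨ ¬x3 ∨ ¬x6) — ¬x5 is true.
  16. (x6 ∨ ¬x4 ∨ ¬x2) — ¬x4 is true.
  17. (¬x2 ∨ x6 ∨ x4) — ¬x2 is true.
  18. (¬x5 ∨ x1) — x1 is true.
  19. (¬x6 ∨ ¬x2) — ¬x2 is true.
  20. (¬x4 ∨ x6) — ¬x4 is true.
  21. (¬x1 ∨ ¬x3 ∨ ¬x4) — ¬x4 is true.
  22. (¬x4 ∨ x1) — x1 is true.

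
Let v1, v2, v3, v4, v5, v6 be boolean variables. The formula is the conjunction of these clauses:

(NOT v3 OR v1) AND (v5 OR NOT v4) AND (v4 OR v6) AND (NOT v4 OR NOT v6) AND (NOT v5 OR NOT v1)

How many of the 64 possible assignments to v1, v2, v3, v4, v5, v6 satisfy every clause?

10

Split on v4, then v1.
  v4=1, v1=1: a clause becomes empty — 0.
  v4=1, v1=0: remaining (v2,v3,v5,v6) ∈ {(0,0,1,0); (1,0,1,0)} — 2.
  v4=0, v1=1: remaining (v2,v3,v5,v6) ∈ {(0,0,0,1); (0,1,0,1); (1,0,0,1); (1,1,0,1)} — 4.
  v4=0, v1=0: remaining (v2,v3,v5,v6) ∈ {(0,0,0,1); (0,0,1,1); (1,0,0,1); (1,0,1,1)} — 4.
Total: 0 + 2 + 4 + 4 = 10.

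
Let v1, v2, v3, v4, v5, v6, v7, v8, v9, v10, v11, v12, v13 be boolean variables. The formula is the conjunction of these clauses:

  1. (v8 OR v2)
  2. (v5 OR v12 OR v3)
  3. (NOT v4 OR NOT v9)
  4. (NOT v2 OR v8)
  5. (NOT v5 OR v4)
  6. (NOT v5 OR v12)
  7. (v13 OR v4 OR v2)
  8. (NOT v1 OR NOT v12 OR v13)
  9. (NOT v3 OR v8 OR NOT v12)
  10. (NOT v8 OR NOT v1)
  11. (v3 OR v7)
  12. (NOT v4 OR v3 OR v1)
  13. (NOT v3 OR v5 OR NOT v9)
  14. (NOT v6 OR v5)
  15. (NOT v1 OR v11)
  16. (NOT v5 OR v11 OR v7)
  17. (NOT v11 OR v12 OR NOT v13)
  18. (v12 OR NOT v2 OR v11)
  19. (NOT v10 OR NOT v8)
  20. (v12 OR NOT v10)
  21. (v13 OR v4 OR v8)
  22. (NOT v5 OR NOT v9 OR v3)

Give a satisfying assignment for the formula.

v1=0  v2=0  v3=1  v4=1  v5=0  v6=0  v7=0  v8=1  v9=0  v10=0  v11=1  v12=1  v13=0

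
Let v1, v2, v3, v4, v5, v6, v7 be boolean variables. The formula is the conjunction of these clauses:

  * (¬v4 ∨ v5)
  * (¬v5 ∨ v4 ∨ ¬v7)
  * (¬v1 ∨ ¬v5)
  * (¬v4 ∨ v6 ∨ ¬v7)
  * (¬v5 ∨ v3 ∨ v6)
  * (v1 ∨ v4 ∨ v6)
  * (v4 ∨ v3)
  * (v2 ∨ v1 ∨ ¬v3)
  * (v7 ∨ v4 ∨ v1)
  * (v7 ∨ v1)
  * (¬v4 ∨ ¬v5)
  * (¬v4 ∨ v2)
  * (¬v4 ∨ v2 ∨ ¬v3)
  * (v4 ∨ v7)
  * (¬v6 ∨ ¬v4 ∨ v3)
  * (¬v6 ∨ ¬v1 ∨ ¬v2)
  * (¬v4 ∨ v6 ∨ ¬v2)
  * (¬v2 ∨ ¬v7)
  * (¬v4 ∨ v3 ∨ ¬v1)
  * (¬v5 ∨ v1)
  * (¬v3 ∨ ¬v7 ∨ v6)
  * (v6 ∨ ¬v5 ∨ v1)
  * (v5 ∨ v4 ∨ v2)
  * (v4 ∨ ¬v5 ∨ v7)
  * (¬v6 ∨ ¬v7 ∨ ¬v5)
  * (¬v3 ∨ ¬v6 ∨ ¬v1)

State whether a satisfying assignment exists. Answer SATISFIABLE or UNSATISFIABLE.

UNSATISFIABLE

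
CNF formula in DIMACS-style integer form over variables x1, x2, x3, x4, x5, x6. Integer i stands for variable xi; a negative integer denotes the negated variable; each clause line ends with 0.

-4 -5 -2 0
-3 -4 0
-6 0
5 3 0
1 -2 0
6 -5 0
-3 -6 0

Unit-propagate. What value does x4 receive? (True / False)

(~x6) is a unit clause: x6 = False.
In (~x5 \/ x6), x6 is now false; ~x5 must hold, so x5 = False.
From (x3 \/ x5) and x5 = False: x3 = True.
From (~x4 \/ ~x3) and x3 = True: x4 = False.

False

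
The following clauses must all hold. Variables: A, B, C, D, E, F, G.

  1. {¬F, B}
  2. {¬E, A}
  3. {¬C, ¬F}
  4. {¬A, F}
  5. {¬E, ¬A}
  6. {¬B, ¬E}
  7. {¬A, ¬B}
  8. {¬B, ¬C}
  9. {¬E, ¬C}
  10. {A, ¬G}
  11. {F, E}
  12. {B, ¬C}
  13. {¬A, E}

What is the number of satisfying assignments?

2

Satisfying assignments:
  A=0 B=1 C=0 D=0 E=0 F=1 G=0
  A=0 B=1 C=0 D=1 E=0 F=1 G=0
Count: 2.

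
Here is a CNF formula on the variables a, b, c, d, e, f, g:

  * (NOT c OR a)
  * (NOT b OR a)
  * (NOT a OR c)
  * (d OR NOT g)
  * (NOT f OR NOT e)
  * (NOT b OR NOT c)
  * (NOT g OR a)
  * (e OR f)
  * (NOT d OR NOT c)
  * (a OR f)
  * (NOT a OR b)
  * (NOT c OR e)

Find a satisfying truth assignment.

a=False, b=False, c=False, d=False, e=False, f=True, g=False

g occurs only negated in the remaining clauses — set g = False.
Set a = False and propagate.
  then c is forced to False.
  then b is forced to False.
  then f is forced to True.
  then e is forced to False.
d is now unconstrained; take d = False.
Check each clause:
  1. (a OR NOT c) — NOT c is true.
  2. (NOT b OR a) — NOT b is true.
  3. (NOT a OR c) — NOT a is true.
  4. (NOT g OR d) — NOT g is true.
  5. (NOT f OR NOT e) — NOT e is true.
  6. (NOT c OR NOT b) — NOT c is true.
  7. (NOT g OR a) — NOT g is true.
  8. (e OR f) — f is true.
  9. (NOT d OR NOT c) — NOT d is true.
  10. (f OR a) — f is true.
  11. (b OR NOT a) — NOT a is true.
  12. (e OR NOT c) — NOT c is true.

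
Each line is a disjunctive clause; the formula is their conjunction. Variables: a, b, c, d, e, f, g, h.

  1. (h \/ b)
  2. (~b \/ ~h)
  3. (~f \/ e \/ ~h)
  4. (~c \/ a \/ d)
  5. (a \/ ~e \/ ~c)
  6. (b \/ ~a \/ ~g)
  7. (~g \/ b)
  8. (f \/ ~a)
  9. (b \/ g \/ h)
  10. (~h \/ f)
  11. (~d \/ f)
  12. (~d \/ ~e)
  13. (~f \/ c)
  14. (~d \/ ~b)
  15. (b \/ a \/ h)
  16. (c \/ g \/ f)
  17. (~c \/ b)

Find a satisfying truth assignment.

Branch on a: take a = True.
  then f is forced to True.
  then c is forced to True.
  then b is forced to True.
  then h is forced to False.
  then d is forced to False.
e, g are now unconstrained; take e = True, g = False.

a=T, b=T, c=T, d=F, e=T, f=T, g=F, h=F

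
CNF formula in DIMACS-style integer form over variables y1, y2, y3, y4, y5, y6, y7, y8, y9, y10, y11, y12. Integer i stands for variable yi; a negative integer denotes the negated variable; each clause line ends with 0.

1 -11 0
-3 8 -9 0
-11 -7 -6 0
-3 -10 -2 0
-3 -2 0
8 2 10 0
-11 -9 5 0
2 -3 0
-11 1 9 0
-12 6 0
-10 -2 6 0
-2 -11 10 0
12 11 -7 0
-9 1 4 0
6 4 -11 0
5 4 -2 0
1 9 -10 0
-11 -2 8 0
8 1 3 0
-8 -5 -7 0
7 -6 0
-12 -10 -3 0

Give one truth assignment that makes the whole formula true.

y1=T, y2=F, y3=F, y4=F, y5=F, y6=F, y7=F, y8=F, y9=F, y10=T, y11=F, y12=F

Pure literal: y1 appears only positively; assign y1 = True.
Set y2 = False and propagate.
  then y3 is forced to False.
Set y4 = False and propagate.
For the remaining variables, y5 = False, y6 = False, y7 = False, y8 = False, y9 = False, y10 = True, y11 = False, y12 = False works.
Every clause has at least one true literal under this assignment.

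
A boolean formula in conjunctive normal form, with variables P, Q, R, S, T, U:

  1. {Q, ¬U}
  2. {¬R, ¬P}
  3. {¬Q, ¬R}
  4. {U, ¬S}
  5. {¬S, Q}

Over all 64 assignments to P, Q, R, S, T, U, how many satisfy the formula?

18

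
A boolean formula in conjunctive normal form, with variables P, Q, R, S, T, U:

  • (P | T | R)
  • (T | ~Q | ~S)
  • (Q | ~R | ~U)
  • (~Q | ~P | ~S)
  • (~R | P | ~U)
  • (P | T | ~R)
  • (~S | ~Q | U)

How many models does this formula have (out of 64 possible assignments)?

30

Split on P, then Q.
  P=1, Q=1: forces S=0; R, T, U free → 2^3 = 8.
  P=1, Q=0: S, T free; 3 ways for (R,U) × 2^2 = 12.
  P=0, Q=1: remaining (R,S,T,U) ∈ {(0,0,1,0); (0,0,1,1); (0,1,1,1); (1,0,1,0)} — 4.
  P=0, Q=0: S free; 3 ways for (R,T,U) × 2^1 = 6.
Total: 8 + 12 + 4 + 6 = 30.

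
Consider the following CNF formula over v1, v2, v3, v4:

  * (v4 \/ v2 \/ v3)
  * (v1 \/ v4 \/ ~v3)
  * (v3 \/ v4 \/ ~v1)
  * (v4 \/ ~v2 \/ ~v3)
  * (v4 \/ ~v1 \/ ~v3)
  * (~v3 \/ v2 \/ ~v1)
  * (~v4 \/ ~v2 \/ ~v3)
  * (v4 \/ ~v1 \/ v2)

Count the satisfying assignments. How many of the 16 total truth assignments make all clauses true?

6

The models are:
  v1=0 v2=0 v3=0 v4=1
  v1=0 v2=0 v3=1 v4=1
  v1=0 v2=1 v3=0 v4=0
  v1=0 v2=1 v3=0 v4=1
  v1=1 v2=0 v3=0 v4=1
  v1=1 v2=1 v3=0 v4=1
That's 6 in total.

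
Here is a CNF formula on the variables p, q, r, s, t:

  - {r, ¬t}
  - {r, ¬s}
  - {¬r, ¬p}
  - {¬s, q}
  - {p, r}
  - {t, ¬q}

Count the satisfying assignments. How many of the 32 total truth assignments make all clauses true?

The models are:
  p=F q=F r=T s=F t=F
  p=F q=F r=T s=F t=T
  p=F q=T r=T s=F t=T
  p=F q=T r=T s=T t=T
  p=T q=F r=F s=F t=F
Count: 5.

5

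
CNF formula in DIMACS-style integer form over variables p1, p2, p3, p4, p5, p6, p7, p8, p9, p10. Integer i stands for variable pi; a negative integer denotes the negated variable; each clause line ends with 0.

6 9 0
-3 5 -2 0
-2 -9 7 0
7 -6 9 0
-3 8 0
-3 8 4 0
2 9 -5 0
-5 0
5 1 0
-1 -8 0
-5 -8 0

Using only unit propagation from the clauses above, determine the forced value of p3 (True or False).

False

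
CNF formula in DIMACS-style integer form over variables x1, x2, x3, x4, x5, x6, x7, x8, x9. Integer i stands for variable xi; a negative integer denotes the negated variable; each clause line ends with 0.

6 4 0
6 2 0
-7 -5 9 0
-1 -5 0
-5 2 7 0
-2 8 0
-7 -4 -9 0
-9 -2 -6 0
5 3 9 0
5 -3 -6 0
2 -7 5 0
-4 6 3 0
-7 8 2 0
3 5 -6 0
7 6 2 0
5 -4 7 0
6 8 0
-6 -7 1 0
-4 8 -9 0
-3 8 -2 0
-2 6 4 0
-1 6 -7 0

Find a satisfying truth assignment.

x1=F  x2=T  x3=T  x4=T  x5=T  x6=F  x7=F  x8=T  x9=F

Check each clause:
  1. (x4 \/ x6) — x4 is true.
  2. (x2 \/ x6) — x2 is true.
  3. (x9 \/ ~x7 \/ ~x5) — ~x7 is true.
  4. (~x5 \/ ~x1) — ~x1 is true.
  5. (~x5 \/ x2 \/ x7) — x2 is true.
  6. (~x2 \/ x8) — x8 is true.
  7. (~x7 \/ ~x9 \/ ~x4) — ~x7 is true.
  8. (~x9 \/ ~x6 \/ ~x2) — ~x6 is true.
  9. (x5 \/ x3 \/ x9) — x3 is true.
  10. (~x3 \/ ~x6 \/ x5) — x5 is true.
  11. (x2 \/ x5 \/ ~x7) — ~x7 is true.
  12. (~x4 \/ x3 \/ x6) — x3 is true.
  13. (~x7 \/ x2 \/ x8) — x8 is true.
  14. (x3 \/ ~x6 \/ x5) — ~x6 is true.
  15. (x6 \/ x2 \/ x7) — x2 is true.
  16. (x7 \/ x5 \/ ~x4) — x5 is true.
  17. (x6 \/ x8) — x8 is true.
  18. (~x7 \/ x1 \/ ~x6) — ~x7 is true.
  19. (x8 \/ ~x9 \/ ~x4) — x8 is true.
  20. (x8 \/ ~x2 \/ ~x3) — x8 is true.
  21. (x4 \/ x6 \/ ~x2) — x4 is true.
  22. (x6 \/ ~x7 \/ ~x1) — ~x7 is true.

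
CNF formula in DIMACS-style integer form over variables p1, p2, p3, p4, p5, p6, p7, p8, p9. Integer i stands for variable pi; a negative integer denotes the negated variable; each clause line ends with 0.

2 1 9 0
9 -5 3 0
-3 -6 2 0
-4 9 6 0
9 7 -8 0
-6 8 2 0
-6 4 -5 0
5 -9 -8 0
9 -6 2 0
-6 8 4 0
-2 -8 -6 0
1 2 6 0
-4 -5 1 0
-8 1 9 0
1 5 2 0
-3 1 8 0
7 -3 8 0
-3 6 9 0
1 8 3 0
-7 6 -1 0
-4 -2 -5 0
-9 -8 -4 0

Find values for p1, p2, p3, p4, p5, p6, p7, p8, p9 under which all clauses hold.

p1 = 1  p2 = 1  p3 = 0  p4 = 1  p5 = 0  p6 = 1  p7 = 0  p8 = 0  p9 = 0

Set p1 = True and propagate.
The remaining clauses are satisfied by p2 = True, p3 = False, p4 = True, p5 = False, p6 = True, p7 = False, p8 = False, p9 = False.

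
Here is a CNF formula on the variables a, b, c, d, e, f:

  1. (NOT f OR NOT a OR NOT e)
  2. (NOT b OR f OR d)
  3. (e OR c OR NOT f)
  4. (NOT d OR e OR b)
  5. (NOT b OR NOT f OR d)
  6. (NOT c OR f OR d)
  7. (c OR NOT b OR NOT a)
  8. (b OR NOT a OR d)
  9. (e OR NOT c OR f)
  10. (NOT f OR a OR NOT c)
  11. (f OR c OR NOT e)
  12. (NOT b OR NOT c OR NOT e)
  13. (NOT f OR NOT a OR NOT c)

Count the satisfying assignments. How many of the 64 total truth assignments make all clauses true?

7

Case analysis on f and c:
  f=T, c=T: a clause becomes empty — 0.
  f=T, c=F: remaining (a,b,d,e) ∈ {(F,F,F,T); (F,F,T,T); (F,T,T,T)} — 3.
  f=F, c=T: remaining (a,b,d,e) ∈ {(F,F,T,T); (T,F,T,T)} — 2.
  f=F, c=F: remaining (a,b,d,e) ∈ {(F,F,F,F); (F,T,T,F)} — 2.
Total: 0 + 3 + 2 + 2 = 7.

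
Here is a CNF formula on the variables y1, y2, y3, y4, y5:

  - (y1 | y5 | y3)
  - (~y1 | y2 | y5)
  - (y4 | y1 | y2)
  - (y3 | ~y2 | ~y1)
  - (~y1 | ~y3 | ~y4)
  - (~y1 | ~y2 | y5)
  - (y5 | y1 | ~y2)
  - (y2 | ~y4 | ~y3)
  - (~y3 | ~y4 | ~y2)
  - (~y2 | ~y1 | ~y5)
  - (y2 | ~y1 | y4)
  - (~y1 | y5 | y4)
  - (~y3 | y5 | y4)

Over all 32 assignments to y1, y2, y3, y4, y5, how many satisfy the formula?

The models are:
  y1=F y2=F y3=F y4=T y5=T
  y1=F y2=T y3=F y4=F y5=T
  y1=F y2=T y3=F y4=T y5=T
  y1=F y2=T y3=T y4=F y5=T
  y1=T y2=F y3=F y4=T y5=T
Count: 5.

5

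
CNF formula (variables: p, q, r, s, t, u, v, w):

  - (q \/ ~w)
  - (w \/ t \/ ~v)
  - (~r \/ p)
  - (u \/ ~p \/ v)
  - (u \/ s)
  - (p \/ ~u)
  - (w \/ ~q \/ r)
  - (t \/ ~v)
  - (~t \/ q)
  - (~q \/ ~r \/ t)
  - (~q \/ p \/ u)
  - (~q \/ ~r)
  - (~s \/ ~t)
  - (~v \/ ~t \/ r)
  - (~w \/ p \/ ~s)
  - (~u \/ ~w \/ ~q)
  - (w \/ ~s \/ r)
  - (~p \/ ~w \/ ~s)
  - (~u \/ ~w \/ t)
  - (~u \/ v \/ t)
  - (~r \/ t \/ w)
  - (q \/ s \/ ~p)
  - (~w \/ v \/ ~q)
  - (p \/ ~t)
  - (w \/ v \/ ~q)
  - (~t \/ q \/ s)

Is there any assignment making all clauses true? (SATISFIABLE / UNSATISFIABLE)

UNSATISFIABLE

q = True:
  propagation gives r=False, w=True, u=False, s=True; an empty clause results — contradiction.
q = False:
  propagation gives w=False, t=False, v=False, u=False; an empty clause results — contradiction.
Every branch closes, so no satisfying assignment exists.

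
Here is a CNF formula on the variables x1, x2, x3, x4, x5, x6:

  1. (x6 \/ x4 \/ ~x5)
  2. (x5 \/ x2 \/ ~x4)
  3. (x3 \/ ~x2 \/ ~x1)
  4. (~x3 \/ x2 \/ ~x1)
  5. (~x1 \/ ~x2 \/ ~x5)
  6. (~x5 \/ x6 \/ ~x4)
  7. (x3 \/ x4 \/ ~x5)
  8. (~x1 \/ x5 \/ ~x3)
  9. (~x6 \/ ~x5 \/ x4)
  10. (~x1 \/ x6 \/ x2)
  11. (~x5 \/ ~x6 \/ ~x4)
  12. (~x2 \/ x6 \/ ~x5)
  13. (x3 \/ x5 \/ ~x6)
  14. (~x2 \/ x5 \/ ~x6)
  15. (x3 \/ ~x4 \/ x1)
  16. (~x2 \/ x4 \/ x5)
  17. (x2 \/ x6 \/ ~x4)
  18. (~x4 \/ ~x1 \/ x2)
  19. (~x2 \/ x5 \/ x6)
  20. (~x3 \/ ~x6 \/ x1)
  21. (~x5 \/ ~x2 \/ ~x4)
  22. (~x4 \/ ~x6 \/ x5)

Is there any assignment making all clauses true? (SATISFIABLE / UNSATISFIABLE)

SATISFIABLE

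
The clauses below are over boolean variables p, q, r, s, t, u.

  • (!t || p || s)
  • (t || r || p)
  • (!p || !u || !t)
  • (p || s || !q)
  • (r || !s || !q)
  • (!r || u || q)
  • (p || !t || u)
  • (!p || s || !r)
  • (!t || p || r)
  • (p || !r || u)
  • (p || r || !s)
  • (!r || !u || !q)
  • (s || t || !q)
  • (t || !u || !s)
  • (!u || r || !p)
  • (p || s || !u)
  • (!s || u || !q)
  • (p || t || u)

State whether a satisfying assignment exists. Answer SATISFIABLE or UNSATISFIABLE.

SATISFIABLE

Try p = True.
Set q = False and propagate.
The remaining clauses are satisfied by r = False, s = True, t = False, u = False.
Every clause has at least one true literal under this assignment.
So p = True, q = False, r = False, s = True, t = False, u = False is a satisfying assignment.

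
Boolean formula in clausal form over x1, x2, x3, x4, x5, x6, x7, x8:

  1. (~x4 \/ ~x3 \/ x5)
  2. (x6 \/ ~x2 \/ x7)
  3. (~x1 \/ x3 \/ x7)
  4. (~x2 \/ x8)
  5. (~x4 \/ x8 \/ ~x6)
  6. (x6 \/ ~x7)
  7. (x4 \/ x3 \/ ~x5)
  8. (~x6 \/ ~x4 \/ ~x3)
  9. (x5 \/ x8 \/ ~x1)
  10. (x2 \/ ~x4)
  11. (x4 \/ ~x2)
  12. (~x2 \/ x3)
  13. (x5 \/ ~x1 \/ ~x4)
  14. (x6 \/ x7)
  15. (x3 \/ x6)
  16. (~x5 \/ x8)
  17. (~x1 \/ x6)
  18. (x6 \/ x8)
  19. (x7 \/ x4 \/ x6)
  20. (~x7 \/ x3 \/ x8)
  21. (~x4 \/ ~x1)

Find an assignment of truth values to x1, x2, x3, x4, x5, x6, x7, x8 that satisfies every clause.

x1 = True  x2 = False  x3 = False  x4 = False  x5 = False  x6 = True  x7 = True  x8 = True

Check each clause:
  1. (x5 \/ ~x3 \/ ~x4) — ~x4 is true.
  2. (x6 \/ x7 \/ ~x2) — x7 is true.
  3. (x3 \/ ~x1 \/ x7) — x7 is true.
  4. (~x2 \/ x8) — x8 is true.
  5. (x8 \/ ~x4 \/ ~x6) — x8 is true.
  6. (x6 \/ ~x7) — x6 is true.
  7. (x3 \/ x4 \/ ~x5) — ~x5 is true.
  8. (~x4 \/ ~x6 \/ ~x3) — ~x4 is true.
  9. (x5 \/ x8 \/ ~x1) — x8 is true.
  10. (x2 \/ ~x4) — ~x4 is true.
  11. (x4 \/ ~x2) — ~x2 is true.
  12. (x3 \/ ~x2) — ~x2 is true.
  13. (~x1 \/ ~x4 \/ x5) — ~x4 is true.
  14. (x6 \/ x7) — x6 is true.
  15. (x6 \/ x3) — x6 is true.
  16. (x8 \/ ~x5) — x8 is true.
  17. (~x1 \/ x6) — x6 is true.
  18. (x6 \/ x8) — x8 is true.
  19. (x6 \/ x4 \/ x7) — x6 is true.
  20. (x3 \/ ~x7 \/ x8) — x8 is true.
  21. (~x1 \/ ~x4) — ~x4 is true.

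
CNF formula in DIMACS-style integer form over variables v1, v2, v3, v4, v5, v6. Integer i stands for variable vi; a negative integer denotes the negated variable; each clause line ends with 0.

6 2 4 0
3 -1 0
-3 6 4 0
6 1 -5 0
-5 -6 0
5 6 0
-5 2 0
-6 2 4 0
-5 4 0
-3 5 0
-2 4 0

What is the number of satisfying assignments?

The models are:
  v1=F v2=F v3=F v4=T v5=F v6=T
  v1=F v2=T v3=F v4=T v5=F v6=T
  v1=T v2=T v3=T v4=T v5=T v6=F
That's 3 in total.

3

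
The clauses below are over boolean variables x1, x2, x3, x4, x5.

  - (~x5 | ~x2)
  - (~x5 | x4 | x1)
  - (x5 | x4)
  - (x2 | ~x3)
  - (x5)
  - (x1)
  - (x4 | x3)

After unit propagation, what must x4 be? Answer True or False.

True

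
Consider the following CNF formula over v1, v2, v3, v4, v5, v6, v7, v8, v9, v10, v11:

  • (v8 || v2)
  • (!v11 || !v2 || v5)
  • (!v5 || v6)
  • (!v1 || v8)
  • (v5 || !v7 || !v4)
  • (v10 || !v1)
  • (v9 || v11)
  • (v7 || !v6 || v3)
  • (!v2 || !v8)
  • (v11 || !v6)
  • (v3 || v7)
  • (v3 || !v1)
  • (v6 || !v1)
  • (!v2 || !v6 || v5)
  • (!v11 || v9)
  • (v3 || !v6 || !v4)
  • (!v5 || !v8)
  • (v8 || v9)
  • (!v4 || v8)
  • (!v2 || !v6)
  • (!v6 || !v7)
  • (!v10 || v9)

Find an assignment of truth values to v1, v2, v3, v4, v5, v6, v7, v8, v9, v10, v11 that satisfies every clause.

v1=F, v2=F, v3=T, v4=F, v5=F, v6=T, v7=F, v8=T, v9=T, v10=T, v11=T

v1 occurs only negated in the remaining clauses — set v1 = False.
v3 occurs only positively in the remaining clauses — set v3 = True.
Try v2 = False.
  then v8 is forced to True.
  then v5 is forced to False.
Set v4 = False and propagate.
Branch on v6: take v6 = True.
  then v11 is forced to True.
  then v9 is forced to True.
  then v7 is forced to False.
v10 is now unconstrained; take v10 = True.
Every clause has at least one true literal under this assignment.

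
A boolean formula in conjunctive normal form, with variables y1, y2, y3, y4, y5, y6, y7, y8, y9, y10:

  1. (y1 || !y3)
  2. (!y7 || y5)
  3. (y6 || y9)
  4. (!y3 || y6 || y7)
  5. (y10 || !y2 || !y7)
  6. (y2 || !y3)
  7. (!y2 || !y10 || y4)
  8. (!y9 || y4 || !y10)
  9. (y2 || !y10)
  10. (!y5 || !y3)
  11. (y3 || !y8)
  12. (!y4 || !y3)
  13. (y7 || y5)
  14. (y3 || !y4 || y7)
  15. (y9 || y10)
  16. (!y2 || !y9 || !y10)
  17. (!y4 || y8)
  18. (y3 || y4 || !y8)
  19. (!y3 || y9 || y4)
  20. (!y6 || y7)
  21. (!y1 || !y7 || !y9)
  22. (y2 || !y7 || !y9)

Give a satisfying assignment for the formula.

Branch on y1: take y1 = True.
Set y2 = True and propagate.
For the remaining variables, y3 = False, y4 = False, y5 = True, y6 = False, y7 = False, y8 = False, y9 = True, y10 = False works.
Check each clause:
  1. (!y3 || y1) — y1 is true.
  2. (!y7 || y5) — !y7 is true.
  3. (y6 || y9) — y9 is true.
  4. (y6 || !y3 || y7) — !y3 is true.
  5. (!y7 || !y2 || y10) — !y7 is true.
  6. (!y3 || y2) — y2 is true.
  7. (y4 || !y2 || !y10) — !y10 is true.
  8. (!y10 || !y9 || y4) — !y10 is true.
  9. (!y10 || y2) — y2 is true.
  10. (!y5 || !y3) — !y3 is true.
  11. (!y8 || y3) — !y8 is true.
  12. (!y3 || !y4) — !y4 is true.
  13. (y5 || y7) — y5 is true.
  14. (y7 || !y4 || y3) — !y4 is true.
  15. (y10 || y9) — y9 is true.
  16. (!y9 || !y10 || !y2) — !y10 is true.
  17. (!y4 || y8) — !y4 is true.
  18. (y4 || !y8 || y3) — !y8 is true.
  19. (y9 || y4 || !y3) — y9 is true.
  20. (y7 || !y6) — !y6 is true.
  21. (!y1 || !y7 || !y9) — !y7 is true.
  22. (!y9 || y2 || !y7) — !y7 is true.

y1 = True, y2 = True, y3 = False, y4 = False, y5 = True, y6 = False, y7 = False, y8 = False, y9 = True, y10 = False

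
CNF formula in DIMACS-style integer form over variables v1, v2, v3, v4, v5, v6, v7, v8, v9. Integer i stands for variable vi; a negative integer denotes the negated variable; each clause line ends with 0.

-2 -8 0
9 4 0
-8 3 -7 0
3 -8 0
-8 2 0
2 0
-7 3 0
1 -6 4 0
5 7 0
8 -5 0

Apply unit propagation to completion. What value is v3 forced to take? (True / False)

(v2) stands alone — v2 = True.
From (~v2 \/ ~v8) and v2 = True: v8 = False.
From (~v5 \/ v8) and v8 = False: v5 = False.
From (v5 \/ v7) and v5 = False: v7 = True.
In (v3 \/ ~v7), ~v7 is now false; v3 must hold, so v3 = True.

True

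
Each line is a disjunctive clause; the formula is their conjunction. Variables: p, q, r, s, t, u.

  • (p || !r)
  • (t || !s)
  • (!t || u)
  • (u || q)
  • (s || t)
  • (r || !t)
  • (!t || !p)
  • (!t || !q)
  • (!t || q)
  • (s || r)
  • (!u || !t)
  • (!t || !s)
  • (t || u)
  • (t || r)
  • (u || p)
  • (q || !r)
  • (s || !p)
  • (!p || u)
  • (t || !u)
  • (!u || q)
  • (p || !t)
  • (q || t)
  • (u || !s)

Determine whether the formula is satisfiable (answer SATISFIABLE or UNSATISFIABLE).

t = True:
  propagation gives u=True; an empty clause results — contradiction.
t = False:
  propagation gives s=False; an empty clause results — contradiction.
Every branch closes, so no satisfying assignment exists.

UNSATISFIABLE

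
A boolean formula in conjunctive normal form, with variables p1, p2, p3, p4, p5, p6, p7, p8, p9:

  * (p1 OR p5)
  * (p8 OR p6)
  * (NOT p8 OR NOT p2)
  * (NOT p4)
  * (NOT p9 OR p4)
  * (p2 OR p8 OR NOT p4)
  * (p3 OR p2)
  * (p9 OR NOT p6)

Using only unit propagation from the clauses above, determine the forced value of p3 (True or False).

True

(NOT p4) stands alone — p4 = False.
In (p4 OR NOT p9), p4 is now false; NOT p9 must hold, so p9 = False.
(p9 OR NOT p6) with p9 = False leaves only NOT p6, so p6 = False.
From (p8 OR p6) and p6 = False: p8 = True.
In (NOT p8 OR NOT p2), NOT p8 is now false; NOT p2 must hold, so p2 = False.
(p2 OR p3) with p2 = False leaves only p3, so p3 = True.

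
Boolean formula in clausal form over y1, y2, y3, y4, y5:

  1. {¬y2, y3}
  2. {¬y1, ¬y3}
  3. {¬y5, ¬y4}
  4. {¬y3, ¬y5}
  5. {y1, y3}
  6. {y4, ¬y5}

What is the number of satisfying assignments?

6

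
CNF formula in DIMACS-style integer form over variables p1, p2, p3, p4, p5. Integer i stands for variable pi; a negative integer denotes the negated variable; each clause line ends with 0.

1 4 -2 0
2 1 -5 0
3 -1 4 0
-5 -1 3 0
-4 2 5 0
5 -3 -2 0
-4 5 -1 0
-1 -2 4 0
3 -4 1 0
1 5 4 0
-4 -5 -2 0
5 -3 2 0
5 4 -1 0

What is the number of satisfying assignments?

2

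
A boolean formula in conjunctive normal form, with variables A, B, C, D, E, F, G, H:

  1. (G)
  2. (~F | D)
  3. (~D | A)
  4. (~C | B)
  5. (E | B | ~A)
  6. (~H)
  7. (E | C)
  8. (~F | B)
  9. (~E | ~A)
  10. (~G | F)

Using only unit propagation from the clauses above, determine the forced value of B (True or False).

True

(G) is a unit clause: G = True.
(~H) stands alone — H = False.
In (~G | F), ~G is now false; F must hold, so F = True.
(D | ~F) with F = True leaves only D, so D = True.
(~D | A) with D = True leaves only A, so A = True.
In (B | ~F), ~F is now false; B must hold, so B = True.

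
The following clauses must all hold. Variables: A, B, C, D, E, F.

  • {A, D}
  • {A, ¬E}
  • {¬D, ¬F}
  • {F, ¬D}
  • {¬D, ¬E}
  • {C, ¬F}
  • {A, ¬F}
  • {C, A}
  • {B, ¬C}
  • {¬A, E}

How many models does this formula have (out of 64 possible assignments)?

The models are:
  A=T B=F C=F D=F E=T F=F
  A=T B=T C=F D=F E=T F=F
  A=T B=T C=T D=F E=T F=F
  A=T B=T C=T D=F E=T F=T
Count: 4.

4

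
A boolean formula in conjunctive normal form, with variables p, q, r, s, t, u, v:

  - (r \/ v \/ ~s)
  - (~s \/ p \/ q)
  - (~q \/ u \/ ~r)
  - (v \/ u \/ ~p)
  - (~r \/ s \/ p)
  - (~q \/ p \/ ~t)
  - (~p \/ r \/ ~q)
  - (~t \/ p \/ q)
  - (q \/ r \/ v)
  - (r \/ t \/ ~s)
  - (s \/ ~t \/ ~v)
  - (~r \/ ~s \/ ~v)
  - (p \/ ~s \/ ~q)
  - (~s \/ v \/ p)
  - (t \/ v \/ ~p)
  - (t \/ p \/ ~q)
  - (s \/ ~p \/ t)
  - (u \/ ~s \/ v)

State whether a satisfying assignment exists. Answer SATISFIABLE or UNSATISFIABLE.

SATISFIABLE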